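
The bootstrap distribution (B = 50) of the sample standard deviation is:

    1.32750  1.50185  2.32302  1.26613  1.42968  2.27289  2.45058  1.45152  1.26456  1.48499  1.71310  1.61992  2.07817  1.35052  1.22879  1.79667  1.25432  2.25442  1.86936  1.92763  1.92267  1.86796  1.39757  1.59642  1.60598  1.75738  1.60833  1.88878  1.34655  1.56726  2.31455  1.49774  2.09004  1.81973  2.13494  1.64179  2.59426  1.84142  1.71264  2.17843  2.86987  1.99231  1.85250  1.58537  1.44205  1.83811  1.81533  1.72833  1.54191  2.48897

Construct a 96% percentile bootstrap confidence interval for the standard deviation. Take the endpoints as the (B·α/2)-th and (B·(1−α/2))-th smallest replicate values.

(1.22879, 2.59426)

Sorted replicates: 1.22879, 1.25432, 1.26456, 1.26613, 1.32750, 1.34655, 1.35052, 1.39757, 1.42968, 1.44205, 1.45152, 1.48499, 1.49774, 1.50185, 1.54191, 1.56726, 1.58537, 1.59642, 1.60598, 1.60833, 1.61992, 1.64179, 1.71264, 1.71310, 1.72833, 1.75738, 1.79667, 1.81533, 1.81973, 1.83811, 1.84142, 1.85250, 1.86796, 1.86936, 1.88878, 1.92267, 1.92763, 1.99231, 2.07817, 2.09004, 2.13494, 2.17843, 2.25442, 2.27289, 2.31455, 2.32302, 2.45058, 2.48897, 2.59426, 2.86987
α = 0.04; lower rank = 50 × 0.020 = 1; upper rank = 50 × 0.980 = 49.
The 1st smallest replicate is 1.22879; the 49th is 2.59426.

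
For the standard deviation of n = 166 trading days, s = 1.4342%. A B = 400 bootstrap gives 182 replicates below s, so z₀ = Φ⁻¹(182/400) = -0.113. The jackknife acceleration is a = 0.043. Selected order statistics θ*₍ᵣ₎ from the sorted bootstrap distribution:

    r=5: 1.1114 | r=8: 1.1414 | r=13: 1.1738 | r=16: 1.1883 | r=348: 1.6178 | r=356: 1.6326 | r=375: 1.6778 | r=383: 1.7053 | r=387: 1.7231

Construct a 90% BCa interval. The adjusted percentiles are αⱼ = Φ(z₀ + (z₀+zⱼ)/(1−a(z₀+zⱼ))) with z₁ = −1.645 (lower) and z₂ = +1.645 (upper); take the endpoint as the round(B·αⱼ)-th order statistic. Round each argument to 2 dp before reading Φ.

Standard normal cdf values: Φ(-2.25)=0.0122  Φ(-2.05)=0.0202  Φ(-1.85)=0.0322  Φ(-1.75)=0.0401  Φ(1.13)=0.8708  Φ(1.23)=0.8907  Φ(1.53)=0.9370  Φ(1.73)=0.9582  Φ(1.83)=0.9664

(1.1883, 1.6778)

Lower: z₀ + z₁ = -0.113 + (-1.645) = -1.758; 1 − a(z₀+z₁) = 1 − (0.043)(-1.758) = 1.0756; argument = -0.113 + (-1.758)/1.0756 = -1.7474 → -1.75.
α₁ = Φ(-1.75) = 0.0401; rank = round(400 × 0.0401) = 16; θ*₍16₎ = 1.1883.
Upper: z₀ + z₂ = 1.532; 1 − a(z₀+z₂) = 0.9341; argument = 1.5270 → 1.53; α₂ = 0.9370; rank = 375; θ*₍375₎ = 1.6778.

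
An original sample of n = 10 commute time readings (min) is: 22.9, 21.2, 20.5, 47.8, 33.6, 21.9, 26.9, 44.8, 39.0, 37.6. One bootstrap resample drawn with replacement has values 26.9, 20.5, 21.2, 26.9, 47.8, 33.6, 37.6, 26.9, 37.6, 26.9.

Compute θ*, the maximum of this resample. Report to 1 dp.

θ* = 47.8

Maximum = 47.8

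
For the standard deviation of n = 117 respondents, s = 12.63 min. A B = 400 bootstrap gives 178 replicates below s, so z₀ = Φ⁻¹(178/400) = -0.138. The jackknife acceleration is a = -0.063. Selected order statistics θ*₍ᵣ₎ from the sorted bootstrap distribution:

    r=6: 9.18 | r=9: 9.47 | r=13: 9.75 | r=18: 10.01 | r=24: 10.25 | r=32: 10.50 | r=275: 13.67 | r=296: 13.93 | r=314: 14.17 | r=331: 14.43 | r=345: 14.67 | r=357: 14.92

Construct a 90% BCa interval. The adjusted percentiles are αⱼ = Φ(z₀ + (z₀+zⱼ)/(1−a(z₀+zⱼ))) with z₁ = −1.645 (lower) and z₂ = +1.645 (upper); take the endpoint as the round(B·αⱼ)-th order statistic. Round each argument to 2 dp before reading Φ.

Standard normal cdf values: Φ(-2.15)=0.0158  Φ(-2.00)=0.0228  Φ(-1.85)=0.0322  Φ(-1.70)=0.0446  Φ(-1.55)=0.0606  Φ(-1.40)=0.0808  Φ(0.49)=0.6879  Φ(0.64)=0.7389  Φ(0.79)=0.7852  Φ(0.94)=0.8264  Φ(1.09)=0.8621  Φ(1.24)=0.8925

Lower: z₀ + z₁ = -0.138 + (-1.645) = -1.783; 1 − a(z₀+z₁) = 1 − (-0.063)(-1.783) = 0.8877; argument = -0.138 + (-1.783)/0.8877 = -2.1466 → -2.15.
α₁ = Φ(-2.15) = 0.0158; rank = round(400 × 0.0158) = 6; θ*₍6₎ = 9.18.
Upper: z₀ + z₂ = 1.507; 1 − a(z₀+z₂) = 1.0949; argument = 1.2383 → 1.24; α₂ = 0.8925; rank = 357; θ*₍357₎ = 14.92.

(9.18, 14.92)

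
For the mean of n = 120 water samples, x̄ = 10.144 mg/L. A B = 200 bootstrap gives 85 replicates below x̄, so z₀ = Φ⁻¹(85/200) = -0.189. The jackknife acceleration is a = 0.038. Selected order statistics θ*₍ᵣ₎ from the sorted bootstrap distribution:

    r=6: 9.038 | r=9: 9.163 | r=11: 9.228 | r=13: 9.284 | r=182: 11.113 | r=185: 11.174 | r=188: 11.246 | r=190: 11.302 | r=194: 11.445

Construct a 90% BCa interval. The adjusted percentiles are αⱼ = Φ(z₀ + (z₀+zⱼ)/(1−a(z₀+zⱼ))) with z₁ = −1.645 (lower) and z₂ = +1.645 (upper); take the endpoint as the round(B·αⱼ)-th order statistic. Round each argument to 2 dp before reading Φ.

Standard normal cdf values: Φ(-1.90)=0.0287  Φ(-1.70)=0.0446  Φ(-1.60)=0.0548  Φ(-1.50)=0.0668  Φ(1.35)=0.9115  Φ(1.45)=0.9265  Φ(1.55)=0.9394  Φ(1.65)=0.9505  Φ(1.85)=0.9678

Lower: z₀ + z₁ = -0.189 + (-1.645) = -1.834; 1 − a(z₀+z₁) = 1 − (0.038)(-1.834) = 1.0697; argument = -0.189 + (-1.834)/1.0697 = -1.9035 → -1.90.
α₁ = Φ(-1.90) = 0.0287; rank = round(200 × 0.0287) = 6; θ*₍6₎ = 9.038.
Upper: z₀ + z₂ = 1.456; 1 − a(z₀+z₂) = 0.9447; argument = 1.3523 → 1.35; α₂ = 0.9115; rank = 182; θ*₍182₎ = 11.113.

(9.038, 11.113)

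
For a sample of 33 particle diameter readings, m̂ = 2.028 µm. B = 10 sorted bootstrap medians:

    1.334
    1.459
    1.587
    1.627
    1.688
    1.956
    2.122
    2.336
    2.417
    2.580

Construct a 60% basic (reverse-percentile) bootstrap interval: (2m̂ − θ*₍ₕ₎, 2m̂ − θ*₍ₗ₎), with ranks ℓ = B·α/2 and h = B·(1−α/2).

(1.720, 2.597)

Percentile endpoints at ranks 2 and 8: θ*₍2₎ = 1.459, θ*₍8₎ = 2.336.
Basic interval reflects these around m̂:
  lower = 2 × 2.028 − 2.336 = 1.720
  upper = 2 × 2.028 − 1.459 = 2.597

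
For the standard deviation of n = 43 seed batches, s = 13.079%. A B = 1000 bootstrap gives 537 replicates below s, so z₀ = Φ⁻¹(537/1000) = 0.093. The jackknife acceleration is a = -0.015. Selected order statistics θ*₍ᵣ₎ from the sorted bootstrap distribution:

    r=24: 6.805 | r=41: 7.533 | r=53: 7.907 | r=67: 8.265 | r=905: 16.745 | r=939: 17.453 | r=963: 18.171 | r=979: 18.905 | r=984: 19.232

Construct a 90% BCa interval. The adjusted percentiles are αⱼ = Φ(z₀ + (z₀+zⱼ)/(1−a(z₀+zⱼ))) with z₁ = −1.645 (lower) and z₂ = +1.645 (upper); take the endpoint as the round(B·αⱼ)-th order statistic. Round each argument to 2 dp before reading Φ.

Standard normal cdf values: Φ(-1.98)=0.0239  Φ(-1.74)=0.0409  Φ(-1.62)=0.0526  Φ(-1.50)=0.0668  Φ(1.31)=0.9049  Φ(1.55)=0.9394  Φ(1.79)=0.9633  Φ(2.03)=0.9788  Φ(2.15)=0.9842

Lower: z₀ + z₁ = 0.093 + (-1.645) = -1.552; 1 − a(z₀+z₁) = 1 − (-0.015)(-1.552) = 0.9767; argument = 0.093 + (-1.552)/0.9767 = -1.4960 → -1.50.
α₁ = Φ(-1.50) = 0.0668; rank = round(1000 × 0.0668) = 67; θ*₍67₎ = 8.265.
Upper: z₀ + z₂ = 1.738; 1 − a(z₀+z₂) = 1.0261; argument = 1.7868 → 1.79; α₂ = 0.9633; rank = 963; θ*₍963₎ = 18.171.

(8.265, 18.171)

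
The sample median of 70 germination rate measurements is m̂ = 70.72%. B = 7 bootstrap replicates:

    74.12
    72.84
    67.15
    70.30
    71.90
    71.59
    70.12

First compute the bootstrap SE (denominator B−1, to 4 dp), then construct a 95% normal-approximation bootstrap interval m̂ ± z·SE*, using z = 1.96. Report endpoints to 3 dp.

(66.322, 75.118)

Mean of replicates = 71.1457; sum of squared deviations = 30.2164; SE* = √(30.2164/6) = 2.2441
Margin = 1.96 × 2.2441 = 4.3984
Interval: 70.72 ± 4.3984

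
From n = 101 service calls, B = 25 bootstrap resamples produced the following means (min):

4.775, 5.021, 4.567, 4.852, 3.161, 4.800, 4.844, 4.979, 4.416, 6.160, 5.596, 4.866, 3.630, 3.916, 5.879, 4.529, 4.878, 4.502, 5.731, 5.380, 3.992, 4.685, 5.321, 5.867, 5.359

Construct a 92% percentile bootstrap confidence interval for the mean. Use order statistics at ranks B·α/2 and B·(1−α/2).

(3.161, 5.879)

Sorted replicates: 3.161, 3.630, 3.916, 3.992, 4.416, 4.502, 4.529, 4.567, 4.685, 4.775, 4.800, 4.844, 4.852, 4.866, 4.878, 4.979, 5.021, 5.321, 5.359, 5.380, 5.596, 5.731, 5.867, 5.879, 6.160
α = 0.08; lower rank = 25 × 0.040 = 1; upper rank = 25 × 0.960 = 24.
The 1st smallest replicate is 3.161; the 24th is 5.879.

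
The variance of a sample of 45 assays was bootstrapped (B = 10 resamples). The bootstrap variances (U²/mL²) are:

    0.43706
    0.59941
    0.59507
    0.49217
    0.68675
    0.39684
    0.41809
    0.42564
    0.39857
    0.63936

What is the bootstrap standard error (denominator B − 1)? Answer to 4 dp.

SE* = 0.1104

Bootstrap SE is the standard deviation of the 10 replicate variances.
Mean of replicates: (0.43706 + 0.59941 + 0.59507 + 0.49217 + 0.68675 + 0.39684 + 0.41809 + 0.42564 + 0.39857 + 0.63936) / 10 = 5.088960 / 10 = 0.508896
Sum of squared deviations: (−0.071836)² + (+0.090514)² + (+0.086174)² + (−0.016726)² + (+0.177854)² + (−0.112056)² + (−0.090806)² + (−0.083256)² + (−0.110326)² + (+0.130464)² = 0.109617
Variance = 0.109617 / 9 = 0.012180
SE* = √0.012180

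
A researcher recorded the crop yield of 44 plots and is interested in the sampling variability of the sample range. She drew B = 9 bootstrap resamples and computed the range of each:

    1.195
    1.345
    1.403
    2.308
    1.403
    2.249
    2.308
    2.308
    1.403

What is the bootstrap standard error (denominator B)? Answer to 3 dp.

SE* = 0.473

Bootstrap SE is the standard deviation of the 9 replicate ranges.
Mean of replicates: (1.195 + 1.345 + 1.403 + 2.308 + 1.403 + 2.249 + 2.308 + 2.308 + 1.403) / 9 = 15.9220 / 9 = 1.7691
Sum of squared deviations: (−0.5741)² + (−0.4241)² + (−0.3661)² + (+0.5389)² + (−0.3661)² + (+0.4799)² + (+0.5389)² + (+0.5389)² + (−0.3661)² = 2.0131
Variance = 2.0131 / 9 = 0.2237
SE* = √0.2237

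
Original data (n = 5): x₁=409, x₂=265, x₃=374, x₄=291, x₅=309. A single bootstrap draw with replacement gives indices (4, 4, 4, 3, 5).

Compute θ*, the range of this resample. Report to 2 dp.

Resample values: 291, 291, 291, 374, 309.
Range = 374 − 291 = 83.00

θ* = 83.00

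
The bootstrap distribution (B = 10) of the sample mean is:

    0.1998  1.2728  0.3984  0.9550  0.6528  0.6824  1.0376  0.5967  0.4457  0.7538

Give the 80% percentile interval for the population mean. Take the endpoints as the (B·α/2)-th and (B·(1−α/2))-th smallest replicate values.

Sorted replicates: 0.1998, 0.3984, 0.4457, 0.5967, 0.6528, 0.6824, 0.7538, 0.9550, 1.0376, 1.2728
α = 0.20; lower rank = 10 × 0.100 = 1; upper rank = 10 × 0.900 = 9.
The 1st smallest replicate is 0.1998; the 9th is 1.0376.

(0.1998, 1.0376)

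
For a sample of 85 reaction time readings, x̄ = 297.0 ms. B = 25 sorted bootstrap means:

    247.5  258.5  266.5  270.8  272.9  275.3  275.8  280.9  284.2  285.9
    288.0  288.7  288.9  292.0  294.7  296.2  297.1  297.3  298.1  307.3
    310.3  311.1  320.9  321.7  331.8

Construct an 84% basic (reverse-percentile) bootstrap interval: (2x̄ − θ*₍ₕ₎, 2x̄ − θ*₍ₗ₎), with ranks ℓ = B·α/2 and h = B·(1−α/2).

Percentile endpoints at ranks 2 and 23: θ*₍2₎ = 258.5, θ*₍23₎ = 320.9.
Basic interval reflects these around x̄:
  lower = 2 × 297.0 − 320.9 = 273.1
  upper = 2 × 297.0 − 258.5 = 335.5

(273.1, 335.5)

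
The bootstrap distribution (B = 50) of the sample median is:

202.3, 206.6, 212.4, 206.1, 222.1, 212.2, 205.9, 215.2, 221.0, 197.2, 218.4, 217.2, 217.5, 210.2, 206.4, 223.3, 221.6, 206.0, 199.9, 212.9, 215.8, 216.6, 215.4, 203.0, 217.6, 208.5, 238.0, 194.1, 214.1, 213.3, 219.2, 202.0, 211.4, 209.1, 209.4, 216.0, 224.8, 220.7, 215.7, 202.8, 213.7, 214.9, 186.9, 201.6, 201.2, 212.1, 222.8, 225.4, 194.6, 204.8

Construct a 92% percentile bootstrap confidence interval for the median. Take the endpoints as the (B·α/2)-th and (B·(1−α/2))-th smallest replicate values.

Sorted replicates: 186.9, 194.1, 194.6, 197.2, 199.9, 201.2, 201.6, 202.0, 202.3, 202.8, 203.0, 204.8, 205.9, 206.0, 206.1, 206.4, 206.6, 208.5, 209.1, 209.4, 210.2, 211.4, 212.1, 212.2, 212.4, 212.9, 213.3, 213.7, 214.1, 214.9, 215.2, 215.4, 215.7, 215.8, 216.0, 216.6, 217.2, 217.5, 217.6, 218.4, 219.2, 220.7, 221.0, 221.6, 222.1, 222.8, 223.3, 224.8, 225.4, 238.0
α = 0.08; lower rank = 50 × 0.040 = 2; upper rank = 50 × 0.960 = 48.
The 2nd smallest replicate is 194.1; the 48th is 224.8.

(194.1, 224.8)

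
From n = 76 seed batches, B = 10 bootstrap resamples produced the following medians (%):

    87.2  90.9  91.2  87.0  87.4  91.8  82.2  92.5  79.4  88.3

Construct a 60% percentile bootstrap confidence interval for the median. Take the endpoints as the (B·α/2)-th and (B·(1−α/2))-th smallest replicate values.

Sorted replicates: 79.4, 82.2, 87.0, 87.2, 87.4, 88.3, 90.9, 91.2, 91.8, 92.5
α = 0.40; lower rank = 10 × 0.200 = 2; upper rank = 10 × 0.800 = 8.
The 2nd smallest replicate is 82.2; the 8th is 91.2.

(82.2, 91.2)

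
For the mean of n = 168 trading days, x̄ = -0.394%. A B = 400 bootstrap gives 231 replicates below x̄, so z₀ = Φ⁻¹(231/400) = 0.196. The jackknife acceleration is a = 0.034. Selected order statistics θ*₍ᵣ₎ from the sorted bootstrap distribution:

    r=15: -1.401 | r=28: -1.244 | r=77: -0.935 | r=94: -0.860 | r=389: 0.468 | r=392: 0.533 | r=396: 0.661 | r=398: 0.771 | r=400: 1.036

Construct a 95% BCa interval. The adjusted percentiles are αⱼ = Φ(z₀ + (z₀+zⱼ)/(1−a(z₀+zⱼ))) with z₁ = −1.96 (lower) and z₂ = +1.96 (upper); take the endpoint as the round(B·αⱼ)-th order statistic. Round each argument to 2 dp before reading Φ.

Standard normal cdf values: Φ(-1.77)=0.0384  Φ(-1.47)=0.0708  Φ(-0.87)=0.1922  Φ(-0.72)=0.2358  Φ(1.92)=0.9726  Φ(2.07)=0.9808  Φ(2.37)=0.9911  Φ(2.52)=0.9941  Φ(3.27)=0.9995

Lower: z₀ + z₁ = 0.196 + (-1.960) = -1.764; 1 − a(z₀+z₁) = 1 − (0.034)(-1.764) = 1.0600; argument = 0.196 + (-1.764)/1.0600 = -1.4682 → -1.47.
α₁ = Φ(-1.47) = 0.0708; rank = round(400 × 0.0708) = 28; θ*₍28₎ = -1.244.
Upper: z₀ + z₂ = 2.156; 1 − a(z₀+z₂) = 0.9267; argument = 2.5225 → 2.52; α₂ = 0.9941; rank = 398; θ*₍398₎ = 0.771.

(-1.244, 0.771)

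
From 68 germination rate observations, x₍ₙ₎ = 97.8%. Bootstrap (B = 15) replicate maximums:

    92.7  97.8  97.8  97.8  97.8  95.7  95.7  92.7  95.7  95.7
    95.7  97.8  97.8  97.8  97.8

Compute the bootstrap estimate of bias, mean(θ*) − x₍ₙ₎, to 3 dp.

mean(θ*) = (92.7 + 97.8 + 97.8 + 97.8 + 97.8 + 95.7 + 95.7 + 92.7 + 95.7 + 95.7 + 95.7 + 97.8 + 97.8 + 97.8 + 97.8) / 15 = 96.4200
bias = 96.4200 − 97.8

bias = −1.380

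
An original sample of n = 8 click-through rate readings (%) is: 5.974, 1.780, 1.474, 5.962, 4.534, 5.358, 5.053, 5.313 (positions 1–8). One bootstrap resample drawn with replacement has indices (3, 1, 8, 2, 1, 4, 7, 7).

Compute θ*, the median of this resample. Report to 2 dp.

θ* = 5.18

Resample values: 1.474, 5.974, 5.313, 1.780, 5.974, 5.962, 5.053, 5.053.
Sorted: 1.474, 1.780, 5.053, 5.053, 5.313, 5.962, 5.974, 5.974
Median = average of the two middle values = 5.18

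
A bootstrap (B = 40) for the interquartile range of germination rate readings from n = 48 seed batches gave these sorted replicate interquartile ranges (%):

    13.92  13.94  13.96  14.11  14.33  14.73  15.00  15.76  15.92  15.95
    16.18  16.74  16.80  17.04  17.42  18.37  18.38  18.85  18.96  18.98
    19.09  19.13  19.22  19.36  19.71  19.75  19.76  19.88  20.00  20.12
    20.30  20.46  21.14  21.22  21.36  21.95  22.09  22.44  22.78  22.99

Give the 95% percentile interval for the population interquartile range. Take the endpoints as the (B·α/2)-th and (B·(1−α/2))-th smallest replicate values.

α = 0.05; lower rank = 40 × 0.025 = 1; upper rank = 40 × 0.975 = 39.
The 1st smallest replicate is 13.92; the 39th is 22.78.

(13.92, 22.78)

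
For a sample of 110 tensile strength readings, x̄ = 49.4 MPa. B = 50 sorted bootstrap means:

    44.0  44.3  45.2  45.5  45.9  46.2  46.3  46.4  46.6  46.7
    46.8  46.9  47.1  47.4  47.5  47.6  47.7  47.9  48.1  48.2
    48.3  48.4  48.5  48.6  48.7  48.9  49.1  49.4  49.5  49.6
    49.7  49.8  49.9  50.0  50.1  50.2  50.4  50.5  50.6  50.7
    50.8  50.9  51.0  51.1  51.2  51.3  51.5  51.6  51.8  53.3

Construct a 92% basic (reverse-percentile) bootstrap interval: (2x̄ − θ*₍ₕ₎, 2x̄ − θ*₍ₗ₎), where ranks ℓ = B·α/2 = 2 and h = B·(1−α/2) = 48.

Percentile endpoints at ranks 2 and 48: θ*₍2₎ = 44.3, θ*₍48₎ = 51.6.
Basic interval reflects these around x̄:
  lower = 2 × 49.4 − 51.6 = 47.2
  upper = 2 × 49.4 − 44.3 = 54.5

(47.2, 54.5)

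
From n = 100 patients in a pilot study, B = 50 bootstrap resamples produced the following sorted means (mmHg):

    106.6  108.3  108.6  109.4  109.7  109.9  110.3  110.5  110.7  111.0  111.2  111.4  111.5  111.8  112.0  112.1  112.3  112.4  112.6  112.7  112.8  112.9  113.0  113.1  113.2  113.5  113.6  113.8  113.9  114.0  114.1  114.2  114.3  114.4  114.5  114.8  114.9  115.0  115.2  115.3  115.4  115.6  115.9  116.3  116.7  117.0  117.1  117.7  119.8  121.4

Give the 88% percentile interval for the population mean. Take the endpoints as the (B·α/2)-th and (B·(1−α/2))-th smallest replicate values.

(108.6, 117.1)

α = 0.12; lower rank = 50 × 0.060 = 3; upper rank = 50 × 0.940 = 47.
The 3rd smallest replicate is 108.6; the 47th is 117.1.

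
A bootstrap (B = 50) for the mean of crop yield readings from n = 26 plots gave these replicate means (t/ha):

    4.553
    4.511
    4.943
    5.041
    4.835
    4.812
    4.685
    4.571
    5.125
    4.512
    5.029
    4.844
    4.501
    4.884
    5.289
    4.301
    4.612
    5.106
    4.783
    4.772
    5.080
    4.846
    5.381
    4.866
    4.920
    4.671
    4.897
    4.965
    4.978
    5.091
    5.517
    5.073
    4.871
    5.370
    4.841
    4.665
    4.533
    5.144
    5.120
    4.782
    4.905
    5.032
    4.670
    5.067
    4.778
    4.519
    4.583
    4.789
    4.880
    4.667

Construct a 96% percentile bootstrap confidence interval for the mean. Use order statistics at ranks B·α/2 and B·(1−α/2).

Sorted replicates: 4.301, 4.501, 4.511, 4.512, 4.519, 4.533, 4.553, 4.571, 4.583, 4.612, 4.665, 4.667, 4.670, 4.671, 4.685, 4.772, 4.778, 4.782, 4.783, 4.789, 4.812, 4.835, 4.841, 4.844, 4.846, 4.866, 4.871, 4.880, 4.884, 4.897, 4.905, 4.920, 4.943, 4.965, 4.978, 5.029, 5.032, 5.041, 5.067, 5.073, 5.080, 5.091, 5.106, 5.120, 5.125, 5.144, 5.289, 5.370, 5.381, 5.517
α = 0.04; lower rank = 50 × 0.020 = 1; upper rank = 50 × 0.980 = 49.
The 1st smallest replicate is 4.301; the 49th is 5.381.

(4.301, 5.381)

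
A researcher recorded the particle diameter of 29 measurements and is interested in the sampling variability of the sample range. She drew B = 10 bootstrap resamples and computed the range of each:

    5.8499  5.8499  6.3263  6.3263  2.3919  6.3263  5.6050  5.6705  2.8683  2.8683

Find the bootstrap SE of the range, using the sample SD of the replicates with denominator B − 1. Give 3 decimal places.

Bootstrap SE is the standard deviation of the 10 replicate ranges.
Mean of replicates: (5.8499 + 5.8499 + 6.3263 + 6.3263 + 2.3919 + 6.3263 + 5.6050 + 5.6705 + 2.8683 + 2.8683) / 10 = 50.08270 / 10 = 5.00827
Sum of squared deviations: (+0.84163)² + (+0.84163)² + (+1.31803)² + (+1.31803)² + (−2.61637)² + (+1.31803)² + (+0.59673)² + (+0.66223)² + (−2.13997)² + (−2.13997)² = 23.42726
Variance = 23.42726 / 9 = 2.60303
SE* = √2.60303

SE* = 1.613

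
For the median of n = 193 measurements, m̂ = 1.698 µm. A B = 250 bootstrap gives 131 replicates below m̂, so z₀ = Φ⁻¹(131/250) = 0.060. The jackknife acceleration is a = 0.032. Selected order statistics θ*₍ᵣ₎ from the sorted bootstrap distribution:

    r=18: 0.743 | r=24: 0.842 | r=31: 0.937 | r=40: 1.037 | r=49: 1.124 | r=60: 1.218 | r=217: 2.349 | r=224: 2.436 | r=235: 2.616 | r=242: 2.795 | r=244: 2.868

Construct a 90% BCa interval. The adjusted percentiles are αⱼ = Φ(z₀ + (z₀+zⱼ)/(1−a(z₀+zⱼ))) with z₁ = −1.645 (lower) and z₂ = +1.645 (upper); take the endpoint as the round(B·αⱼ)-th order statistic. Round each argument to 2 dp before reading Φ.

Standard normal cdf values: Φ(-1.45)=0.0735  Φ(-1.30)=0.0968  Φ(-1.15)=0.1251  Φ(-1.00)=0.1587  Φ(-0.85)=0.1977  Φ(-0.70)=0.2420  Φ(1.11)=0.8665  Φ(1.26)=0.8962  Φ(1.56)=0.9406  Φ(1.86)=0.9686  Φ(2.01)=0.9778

Lower: z₀ + z₁ = 0.060 + (-1.645) = -1.585; 1 − a(z₀+z₁) = 1 − (0.032)(-1.585) = 1.0507; argument = 0.060 + (-1.585)/1.0507 = -1.4485 → -1.45.
α₁ = Φ(-1.45) = 0.0735; rank = round(250 × 0.0735) = 18; θ*₍18₎ = 0.743.
Upper: z₀ + z₂ = 1.705; 1 − a(z₀+z₂) = 0.9454; argument = 1.8634 → 1.86; α₂ = 0.9686; rank = 242; θ*₍242₎ = 2.795.

(0.743, 2.795)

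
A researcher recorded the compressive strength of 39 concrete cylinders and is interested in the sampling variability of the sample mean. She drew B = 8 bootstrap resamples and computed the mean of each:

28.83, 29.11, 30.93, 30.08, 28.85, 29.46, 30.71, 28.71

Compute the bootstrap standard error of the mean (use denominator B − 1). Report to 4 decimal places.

Bootstrap SE is the standard deviation of the 8 replicate means.
Mean of replicates: (28.83 + 29.11 + 30.93 + 30.08 + 28.85 + 29.46 + 30.71 + 28.71) / 8 = 236.68000 / 8 = 29.58500
Sum of squared deviations: (−0.75500)² + (−0.47500)² + (+1.34500)² + (+0.49500)² + (−0.73500)² + (−0.12500)² + (+1.12500)² + (−0.87500)² = 5.43680
Variance = 5.43680 / 7 = 0.77669
SE* = √0.77669

SE* = 0.8813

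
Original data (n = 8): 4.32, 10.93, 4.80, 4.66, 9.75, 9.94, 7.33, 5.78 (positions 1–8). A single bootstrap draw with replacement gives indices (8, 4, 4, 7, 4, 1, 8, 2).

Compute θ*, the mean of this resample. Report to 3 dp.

Resample values: 5.78, 4.66, 4.66, 7.33, 4.66, 4.32, 5.78, 10.93.
Mean = (5.78 + 4.66 + 4.66 + 7.33 + 4.66 + 4.32 + 5.78 + 10.93) / 8 = 48.120 / 8 = 6.015

θ* = 6.015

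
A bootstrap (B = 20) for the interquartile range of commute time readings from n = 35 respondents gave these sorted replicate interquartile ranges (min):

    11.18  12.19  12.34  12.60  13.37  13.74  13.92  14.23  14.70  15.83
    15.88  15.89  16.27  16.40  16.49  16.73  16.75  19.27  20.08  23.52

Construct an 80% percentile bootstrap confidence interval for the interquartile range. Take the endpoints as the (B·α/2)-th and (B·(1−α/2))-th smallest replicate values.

α = 0.20; lower rank = 20 × 0.100 = 2; upper rank = 20 × 0.900 = 18.
The 2nd smallest replicate is 12.19; the 18th is 19.27.

(12.19, 19.27)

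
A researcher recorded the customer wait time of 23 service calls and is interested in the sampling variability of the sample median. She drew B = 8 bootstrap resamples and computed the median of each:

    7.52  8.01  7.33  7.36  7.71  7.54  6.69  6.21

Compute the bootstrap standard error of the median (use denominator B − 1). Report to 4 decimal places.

Bootstrap SE is the standard deviation of the 8 replicate medians.
Mean of replicates: (7.52 + 8.01 + 7.33 + 7.36 + 7.71 + 7.54 + 6.69 + 6.21) / 8 = 58.37000 / 8 = 7.29625
Sum of squared deviations: (+0.22375)² + (+0.71375)² + (+0.03375)² + (+0.06375)² + (+0.41375)² + (+0.24375)² + (−0.60625)² + (−1.08625)² = 2.34279
Variance = 2.34279 / 7 = 0.33468
SE* = √0.33468

SE* = 0.5785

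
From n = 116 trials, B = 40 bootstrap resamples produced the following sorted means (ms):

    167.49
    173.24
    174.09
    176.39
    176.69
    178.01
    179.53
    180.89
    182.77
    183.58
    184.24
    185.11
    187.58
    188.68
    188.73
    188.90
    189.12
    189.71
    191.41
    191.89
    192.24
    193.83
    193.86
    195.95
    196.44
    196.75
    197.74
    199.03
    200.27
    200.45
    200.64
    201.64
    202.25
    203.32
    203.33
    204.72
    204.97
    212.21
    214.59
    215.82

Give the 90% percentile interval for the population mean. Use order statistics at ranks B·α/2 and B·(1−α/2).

(173.24, 212.21)

α = 0.10; lower rank = 40 × 0.050 = 2; upper rank = 40 × 0.950 = 38.
The 2nd smallest replicate is 173.24; the 38th is 212.21.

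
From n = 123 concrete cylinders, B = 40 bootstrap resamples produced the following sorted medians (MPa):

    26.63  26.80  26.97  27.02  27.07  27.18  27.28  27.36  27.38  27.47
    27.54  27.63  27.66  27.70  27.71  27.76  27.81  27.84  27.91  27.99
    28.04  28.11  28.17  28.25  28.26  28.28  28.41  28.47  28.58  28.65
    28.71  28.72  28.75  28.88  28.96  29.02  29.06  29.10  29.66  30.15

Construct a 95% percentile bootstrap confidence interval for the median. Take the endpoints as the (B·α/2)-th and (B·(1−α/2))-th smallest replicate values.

α = 0.05; lower rank = 40 × 0.025 = 1; upper rank = 40 × 0.975 = 39.
The 1st smallest replicate is 26.63; the 39th is 29.66.

(26.63, 29.66)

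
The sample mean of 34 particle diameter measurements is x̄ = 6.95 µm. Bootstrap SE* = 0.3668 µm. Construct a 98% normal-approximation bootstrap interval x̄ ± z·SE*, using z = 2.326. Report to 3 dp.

(6.097, 7.803)

Margin = 2.326 × 0.3668 = 0.8532
Interval: 6.95 ± 0.8532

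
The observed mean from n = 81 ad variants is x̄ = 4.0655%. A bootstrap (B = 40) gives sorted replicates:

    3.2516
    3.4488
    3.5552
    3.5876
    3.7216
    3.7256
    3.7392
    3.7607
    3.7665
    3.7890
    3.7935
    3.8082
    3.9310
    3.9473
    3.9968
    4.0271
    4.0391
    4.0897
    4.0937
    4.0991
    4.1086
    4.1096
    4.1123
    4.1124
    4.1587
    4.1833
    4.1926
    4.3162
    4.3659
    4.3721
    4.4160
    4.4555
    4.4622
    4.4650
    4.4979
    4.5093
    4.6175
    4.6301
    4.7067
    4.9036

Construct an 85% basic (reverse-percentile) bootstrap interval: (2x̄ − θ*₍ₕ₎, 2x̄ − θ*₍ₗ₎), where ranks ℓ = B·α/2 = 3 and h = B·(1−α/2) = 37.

Percentile endpoints at ranks 3 and 37: θ*₍3₎ = 3.5552, θ*₍37₎ = 4.6175.
Basic interval reflects these around x̄:
  lower = 2 × 4.0655 − 4.6175 = 3.5135
  upper = 2 × 4.0655 − 3.5552 = 4.5758

(3.5135, 4.5758)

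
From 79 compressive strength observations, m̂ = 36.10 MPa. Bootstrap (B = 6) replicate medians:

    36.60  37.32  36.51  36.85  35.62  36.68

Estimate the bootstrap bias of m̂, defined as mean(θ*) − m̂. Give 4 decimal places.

bias = +0.4967

mean(θ*) = (36.60 + 37.32 + 36.51 + 36.85 + 35.62 + 36.68) / 6 = 36.59667
bias = 36.59667 − 36.10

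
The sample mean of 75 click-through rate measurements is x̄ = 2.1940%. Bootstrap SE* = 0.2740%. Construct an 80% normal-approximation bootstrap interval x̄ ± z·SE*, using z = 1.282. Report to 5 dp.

(1.84273, 2.54527)

Margin = 1.282 × 0.2740 = 0.351268
Interval: 2.1940 ± 0.351268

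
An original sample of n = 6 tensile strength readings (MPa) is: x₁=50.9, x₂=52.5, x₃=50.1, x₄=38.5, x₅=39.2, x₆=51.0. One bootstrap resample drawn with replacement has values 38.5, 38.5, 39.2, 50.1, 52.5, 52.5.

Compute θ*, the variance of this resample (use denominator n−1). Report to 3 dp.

Mean = 45.2167; sum of squared deviations = 256.3683
s² = 256.3683 / 5 = 51.2737

θ* = 51.274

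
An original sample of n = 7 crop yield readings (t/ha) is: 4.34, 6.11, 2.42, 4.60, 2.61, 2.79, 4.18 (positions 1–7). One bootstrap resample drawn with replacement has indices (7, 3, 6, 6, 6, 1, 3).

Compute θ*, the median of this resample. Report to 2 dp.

θ* = 2.79

Resample values: 4.18, 2.42, 2.79, 2.79, 2.79, 4.34, 2.42.
Sorted: 2.42, 2.42, 2.79, 2.79, 2.79, 4.18, 4.34
Median = middle value = 2.79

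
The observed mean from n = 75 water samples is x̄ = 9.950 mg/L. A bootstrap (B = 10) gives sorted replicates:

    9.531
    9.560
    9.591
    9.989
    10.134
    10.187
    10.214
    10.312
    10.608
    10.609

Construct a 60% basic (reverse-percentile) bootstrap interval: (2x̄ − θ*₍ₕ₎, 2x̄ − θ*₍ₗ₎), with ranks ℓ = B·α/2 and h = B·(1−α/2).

(9.588, 10.340)

Percentile endpoints at ranks 2 and 8: θ*₍2₎ = 9.560, θ*₍8₎ = 10.312.
Basic interval reflects these around x̄:
  lower = 2 × 9.950 − 10.312 = 9.588
  upper = 2 × 9.950 − 9.560 = 10.340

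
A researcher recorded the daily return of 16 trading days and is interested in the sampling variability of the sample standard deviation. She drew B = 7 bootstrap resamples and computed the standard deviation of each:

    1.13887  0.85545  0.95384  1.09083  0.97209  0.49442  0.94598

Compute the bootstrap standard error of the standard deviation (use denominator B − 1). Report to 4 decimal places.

Bootstrap SE is the standard deviation of the 7 replicate standard deviations.
Mean of replicates: (1.13887 + 0.85545 + 0.95384 + 1.09083 + 0.97209 + 0.49442 + 0.94598) / 7 = 6.451480 / 7 = 0.921640
Sum of squared deviations: (+0.217230)² + (−0.066190)² + (+0.032200)² + (+0.169190)² + (+0.050450)² + (−0.427220)² + (+0.024340)² = 0.266887
Variance = 0.266887 / 6 = 0.044481
SE* = √0.044481

SE* = 0.2109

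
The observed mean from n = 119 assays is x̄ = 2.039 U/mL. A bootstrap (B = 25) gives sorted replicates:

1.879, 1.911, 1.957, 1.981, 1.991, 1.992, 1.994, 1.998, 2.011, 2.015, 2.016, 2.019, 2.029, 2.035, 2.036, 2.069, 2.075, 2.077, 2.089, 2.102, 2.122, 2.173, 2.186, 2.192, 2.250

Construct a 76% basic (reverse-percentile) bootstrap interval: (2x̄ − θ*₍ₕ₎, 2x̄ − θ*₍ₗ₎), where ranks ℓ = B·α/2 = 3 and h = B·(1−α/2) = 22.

(1.905, 2.121)

Percentile endpoints at ranks 3 and 22: θ*₍3₎ = 1.957, θ*₍22₎ = 2.173.
Basic interval reflects these around x̄:
  lower = 2 × 2.039 − 2.173 = 1.905
  upper = 2 × 2.039 − 1.957 = 2.121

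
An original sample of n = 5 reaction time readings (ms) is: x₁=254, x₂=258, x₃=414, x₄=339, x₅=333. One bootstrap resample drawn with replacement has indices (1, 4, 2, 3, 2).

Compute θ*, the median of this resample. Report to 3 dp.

Resample values: 254, 339, 258, 414, 258.
Sorted: 254, 258, 258, 339, 414
Median = middle value = 258.000

θ* = 258.000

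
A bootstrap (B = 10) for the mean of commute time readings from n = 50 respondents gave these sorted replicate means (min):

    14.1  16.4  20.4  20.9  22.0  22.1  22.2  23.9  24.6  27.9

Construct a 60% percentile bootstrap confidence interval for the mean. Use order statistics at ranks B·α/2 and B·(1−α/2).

(16.4, 23.9)

α = 0.40; lower rank = 10 × 0.200 = 2; upper rank = 10 × 0.800 = 8.
The 2nd smallest replicate is 16.4; the 8th is 23.9.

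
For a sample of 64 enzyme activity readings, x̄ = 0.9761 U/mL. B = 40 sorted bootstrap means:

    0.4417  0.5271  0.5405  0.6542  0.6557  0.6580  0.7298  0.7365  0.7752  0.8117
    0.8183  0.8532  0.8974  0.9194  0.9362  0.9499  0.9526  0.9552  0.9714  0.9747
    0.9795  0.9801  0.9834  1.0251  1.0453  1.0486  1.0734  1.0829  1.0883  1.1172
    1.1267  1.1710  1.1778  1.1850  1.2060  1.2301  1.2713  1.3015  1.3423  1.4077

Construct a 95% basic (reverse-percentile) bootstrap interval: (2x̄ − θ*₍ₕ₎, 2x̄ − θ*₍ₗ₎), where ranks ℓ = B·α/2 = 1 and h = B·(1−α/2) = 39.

Percentile endpoints at ranks 1 and 39: θ*₍1₎ = 0.4417, θ*₍39₎ = 1.3423.
Basic interval reflects these around x̄:
  lower = 2 × 0.9761 − 1.3423 = 0.6099
  upper = 2 × 0.9761 − 0.4417 = 1.5105

(0.6099, 1.5105)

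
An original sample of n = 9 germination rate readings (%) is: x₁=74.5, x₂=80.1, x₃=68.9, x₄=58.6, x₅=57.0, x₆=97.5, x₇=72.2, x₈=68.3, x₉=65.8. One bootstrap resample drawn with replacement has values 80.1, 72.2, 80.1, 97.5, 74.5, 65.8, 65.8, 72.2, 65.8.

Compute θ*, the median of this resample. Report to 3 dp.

θ* = 72.200

Sorted: 65.8, 65.8, 65.8, 72.2, 72.2, 74.5, 80.1, 80.1, 97.5
Median = middle value = 72.200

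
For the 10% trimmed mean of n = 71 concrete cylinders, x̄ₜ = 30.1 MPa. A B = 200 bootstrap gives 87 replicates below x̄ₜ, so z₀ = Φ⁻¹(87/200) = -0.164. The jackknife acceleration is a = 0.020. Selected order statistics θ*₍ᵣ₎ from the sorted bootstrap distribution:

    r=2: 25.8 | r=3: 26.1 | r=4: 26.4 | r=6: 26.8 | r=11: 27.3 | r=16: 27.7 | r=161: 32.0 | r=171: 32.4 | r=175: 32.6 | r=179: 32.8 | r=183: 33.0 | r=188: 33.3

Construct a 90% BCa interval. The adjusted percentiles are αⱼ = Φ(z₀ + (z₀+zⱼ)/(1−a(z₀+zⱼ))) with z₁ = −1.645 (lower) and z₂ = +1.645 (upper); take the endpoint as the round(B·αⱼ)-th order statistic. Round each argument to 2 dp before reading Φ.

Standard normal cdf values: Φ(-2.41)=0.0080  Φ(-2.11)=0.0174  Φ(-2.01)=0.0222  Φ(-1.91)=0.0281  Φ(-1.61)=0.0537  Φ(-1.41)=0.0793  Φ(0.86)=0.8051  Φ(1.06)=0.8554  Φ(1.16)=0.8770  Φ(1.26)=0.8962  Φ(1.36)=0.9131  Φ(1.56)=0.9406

(26.8, 33.0)

Lower: z₀ + z₁ = -0.164 + (-1.645) = -1.809; 1 − a(z₀+z₁) = 1 − (0.020)(-1.809) = 1.0362; argument = -0.164 + (-1.809)/1.0362 = -1.9098 → -1.91.
α₁ = Φ(-1.91) = 0.0281; rank = round(200 × 0.0281) = 6; θ*₍6₎ = 26.8.
Upper: z₀ + z₂ = 1.481; 1 − a(z₀+z₂) = 0.9704; argument = 1.3622 → 1.36; α₂ = 0.9131; rank = 183; θ*₍183₎ = 33.0.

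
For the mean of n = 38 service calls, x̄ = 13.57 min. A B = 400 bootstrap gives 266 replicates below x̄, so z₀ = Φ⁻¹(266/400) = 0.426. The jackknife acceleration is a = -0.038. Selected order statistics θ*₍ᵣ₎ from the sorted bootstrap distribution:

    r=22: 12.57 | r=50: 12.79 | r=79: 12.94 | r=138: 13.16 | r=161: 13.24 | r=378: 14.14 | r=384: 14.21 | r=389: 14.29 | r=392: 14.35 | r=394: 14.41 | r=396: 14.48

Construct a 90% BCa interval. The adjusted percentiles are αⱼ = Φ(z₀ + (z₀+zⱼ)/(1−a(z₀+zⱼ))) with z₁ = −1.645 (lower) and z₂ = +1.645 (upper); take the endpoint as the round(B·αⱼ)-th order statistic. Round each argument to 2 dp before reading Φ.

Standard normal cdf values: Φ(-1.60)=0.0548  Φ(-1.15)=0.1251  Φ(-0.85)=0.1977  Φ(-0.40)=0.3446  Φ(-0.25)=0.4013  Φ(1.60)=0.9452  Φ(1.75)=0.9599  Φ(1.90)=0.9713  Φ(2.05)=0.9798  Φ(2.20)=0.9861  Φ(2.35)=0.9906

Lower: z₀ + z₁ = 0.426 + (-1.645) = -1.219; 1 − a(z₀+z₁) = 1 − (-0.038)(-1.219) = 0.9537; argument = 0.426 + (-1.219)/0.9537 = -0.8522 → -0.85.
α₁ = Φ(-0.85) = 0.1977; rank = round(400 × 0.1977) = 79; θ*₍79₎ = 12.94.
Upper: z₀ + z₂ = 2.071; 1 − a(z₀+z₂) = 1.0787; argument = 2.3459 → 2.35; α₂ = 0.9906; rank = 396; θ*₍396₎ = 14.48.

(12.94, 14.48)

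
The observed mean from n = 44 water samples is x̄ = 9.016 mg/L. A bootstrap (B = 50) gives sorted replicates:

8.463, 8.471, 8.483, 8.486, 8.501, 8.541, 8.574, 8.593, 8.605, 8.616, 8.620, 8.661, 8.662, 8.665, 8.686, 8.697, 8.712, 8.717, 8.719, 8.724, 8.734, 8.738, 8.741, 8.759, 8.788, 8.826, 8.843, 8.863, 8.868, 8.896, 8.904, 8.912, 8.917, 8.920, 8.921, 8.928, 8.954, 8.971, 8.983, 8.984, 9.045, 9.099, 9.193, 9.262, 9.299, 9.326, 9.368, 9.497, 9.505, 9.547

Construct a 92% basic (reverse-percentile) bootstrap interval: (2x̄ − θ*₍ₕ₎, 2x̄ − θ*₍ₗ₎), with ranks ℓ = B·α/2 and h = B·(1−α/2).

Percentile endpoints at ranks 2 and 48: θ*₍2₎ = 8.471, θ*₍48₎ = 9.497.
Basic interval reflects these around x̄:
  lower = 2 × 9.016 − 9.497 = 8.535
  upper = 2 × 9.016 − 8.471 = 9.561

(8.535, 9.561)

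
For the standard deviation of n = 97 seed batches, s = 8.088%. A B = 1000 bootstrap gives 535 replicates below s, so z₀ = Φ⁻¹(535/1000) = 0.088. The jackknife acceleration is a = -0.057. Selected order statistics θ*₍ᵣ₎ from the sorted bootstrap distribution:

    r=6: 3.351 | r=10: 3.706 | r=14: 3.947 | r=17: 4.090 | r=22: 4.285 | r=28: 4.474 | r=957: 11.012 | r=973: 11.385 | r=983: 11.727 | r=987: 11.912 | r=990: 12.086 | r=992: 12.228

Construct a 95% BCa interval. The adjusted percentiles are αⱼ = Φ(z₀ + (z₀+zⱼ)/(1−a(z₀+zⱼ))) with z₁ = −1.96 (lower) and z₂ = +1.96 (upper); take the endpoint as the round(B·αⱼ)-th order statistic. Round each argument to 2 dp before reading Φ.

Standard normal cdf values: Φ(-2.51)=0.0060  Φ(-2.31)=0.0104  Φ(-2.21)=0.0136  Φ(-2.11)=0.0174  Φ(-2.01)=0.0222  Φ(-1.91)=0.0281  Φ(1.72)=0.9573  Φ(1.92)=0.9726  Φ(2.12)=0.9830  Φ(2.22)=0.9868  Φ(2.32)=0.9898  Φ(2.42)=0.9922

(4.285, 11.385)

Lower: z₀ + z₁ = 0.088 + (-1.960) = -1.872; 1 − a(z₀+z₁) = 1 − (-0.057)(-1.872) = 0.8933; argument = 0.088 + (-1.872)/0.8933 = -2.0076 → -2.01.
α₁ = Φ(-2.01) = 0.0222; rank = round(1000 × 0.0222) = 22; θ*₍22₎ = 4.285.
Upper: z₀ + z₂ = 2.048; 1 − a(z₀+z₂) = 1.1167; argument = 1.9219 → 1.92; α₂ = 0.9726; rank = 973; θ*₍973₎ = 11.385.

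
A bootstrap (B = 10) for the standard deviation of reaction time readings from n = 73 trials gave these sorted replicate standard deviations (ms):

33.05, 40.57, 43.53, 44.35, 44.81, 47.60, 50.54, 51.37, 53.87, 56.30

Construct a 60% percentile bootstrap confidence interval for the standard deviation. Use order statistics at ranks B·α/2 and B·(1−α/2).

α = 0.40; lower rank = 10 × 0.200 = 2; upper rank = 10 × 0.800 = 8.
The 2nd smallest replicate is 40.57; the 8th is 51.37.

(40.57, 51.37)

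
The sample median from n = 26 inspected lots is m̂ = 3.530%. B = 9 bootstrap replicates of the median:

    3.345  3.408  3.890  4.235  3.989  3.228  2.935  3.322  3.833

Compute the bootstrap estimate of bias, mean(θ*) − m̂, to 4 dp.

mean(θ*) = (3.345 + 3.408 + 3.890 + 4.235 + 3.989 + 3.228 + 2.935 + 3.322 + 3.833) / 9 = 3.57611
bias = 3.57611 − 3.530

bias = +0.0461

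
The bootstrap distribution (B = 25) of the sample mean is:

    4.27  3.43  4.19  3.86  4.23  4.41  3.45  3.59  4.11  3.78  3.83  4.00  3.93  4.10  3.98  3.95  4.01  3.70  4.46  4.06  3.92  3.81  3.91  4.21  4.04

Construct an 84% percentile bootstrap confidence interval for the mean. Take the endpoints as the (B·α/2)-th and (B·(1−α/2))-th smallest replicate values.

(3.45, 4.27)

Sorted replicates: 3.43, 3.45, 3.59, 3.70, 3.78, 3.81, 3.83, 3.86, 3.91, 3.92, 3.93, 3.95, 3.98, 4.00, 4.01, 4.04, 4.06, 4.10, 4.11, 4.19, 4.21, 4.23, 4.27, 4.41, 4.46
α = 0.16; lower rank = 25 × 0.080 = 2; upper rank = 25 × 0.920 = 23.
The 2nd smallest replicate is 3.45; the 23rd is 4.27.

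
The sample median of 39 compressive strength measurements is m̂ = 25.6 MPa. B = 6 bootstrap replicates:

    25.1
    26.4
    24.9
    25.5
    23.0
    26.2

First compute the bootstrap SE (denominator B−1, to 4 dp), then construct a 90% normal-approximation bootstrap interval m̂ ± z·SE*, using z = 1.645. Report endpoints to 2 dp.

(23.59, 27.61)

Mean of replicates = 25.1833; sum of squared deviations = 7.4683; SE* = √(7.4683/5) = 1.2222
Margin = 1.645 × 1.2222 = 2.011
Interval: 25.6 ± 2.011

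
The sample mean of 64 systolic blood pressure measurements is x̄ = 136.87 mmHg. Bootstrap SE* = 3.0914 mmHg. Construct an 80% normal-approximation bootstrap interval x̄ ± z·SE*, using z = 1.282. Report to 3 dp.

Margin = 1.282 × 3.0914 = 3.9632
Interval: 136.87 ± 3.9632

(132.907, 140.833)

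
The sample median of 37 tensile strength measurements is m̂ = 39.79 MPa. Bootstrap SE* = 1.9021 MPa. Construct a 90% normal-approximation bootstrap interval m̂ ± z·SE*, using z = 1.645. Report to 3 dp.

Margin = 1.645 × 1.9021 = 3.1290
Interval: 39.79 ± 3.1290

(36.661, 42.919)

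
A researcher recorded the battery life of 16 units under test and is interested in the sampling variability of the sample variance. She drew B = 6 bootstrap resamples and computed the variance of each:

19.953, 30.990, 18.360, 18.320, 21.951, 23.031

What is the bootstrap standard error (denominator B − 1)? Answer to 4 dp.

SE* = 4.7499

Bootstrap SE is the standard deviation of the 6 replicate variances.
Mean of replicates: (19.953 + 30.990 + 18.360 + 18.320 + 21.951 + 23.031) / 6 = 132.60500 / 6 = 22.10083
Sum of squared deviations: (−2.14783)² + (+8.88917)² + (−3.74083)² + (−3.78083)² + (−0.14983)² + (+0.93017)² = 112.80667
Variance = 112.80667 / 5 = 22.56133
SE* = √22.56133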